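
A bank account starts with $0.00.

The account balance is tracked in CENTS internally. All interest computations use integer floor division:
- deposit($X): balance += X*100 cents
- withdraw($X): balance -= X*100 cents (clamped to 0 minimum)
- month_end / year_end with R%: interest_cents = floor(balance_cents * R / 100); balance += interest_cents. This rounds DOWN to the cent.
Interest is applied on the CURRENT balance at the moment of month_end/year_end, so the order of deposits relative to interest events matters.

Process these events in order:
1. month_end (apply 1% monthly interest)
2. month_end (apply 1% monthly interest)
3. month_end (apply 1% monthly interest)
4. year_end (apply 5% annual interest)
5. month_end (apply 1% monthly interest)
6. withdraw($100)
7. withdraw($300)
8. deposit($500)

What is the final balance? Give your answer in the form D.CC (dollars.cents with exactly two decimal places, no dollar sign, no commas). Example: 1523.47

After 1 (month_end (apply 1% monthly interest)): balance=$0.00 total_interest=$0.00
After 2 (month_end (apply 1% monthly interest)): balance=$0.00 total_interest=$0.00
After 3 (month_end (apply 1% monthly interest)): balance=$0.00 total_interest=$0.00
After 4 (year_end (apply 5% annual interest)): balance=$0.00 total_interest=$0.00
After 5 (month_end (apply 1% monthly interest)): balance=$0.00 total_interest=$0.00
After 6 (withdraw($100)): balance=$0.00 total_interest=$0.00
After 7 (withdraw($300)): balance=$0.00 total_interest=$0.00
After 8 (deposit($500)): balance=$500.00 total_interest=$0.00

Answer: 500.00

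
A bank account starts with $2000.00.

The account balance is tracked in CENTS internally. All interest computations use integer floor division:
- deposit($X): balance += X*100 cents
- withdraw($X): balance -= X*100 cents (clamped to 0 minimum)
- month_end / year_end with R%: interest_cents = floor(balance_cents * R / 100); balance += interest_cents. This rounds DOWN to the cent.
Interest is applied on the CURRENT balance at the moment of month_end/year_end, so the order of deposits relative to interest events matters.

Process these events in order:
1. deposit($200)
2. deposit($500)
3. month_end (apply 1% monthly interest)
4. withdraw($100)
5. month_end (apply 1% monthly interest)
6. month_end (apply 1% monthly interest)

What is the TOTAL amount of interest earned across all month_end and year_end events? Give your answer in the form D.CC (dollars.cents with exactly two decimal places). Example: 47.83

After 1 (deposit($200)): balance=$2200.00 total_interest=$0.00
After 2 (deposit($500)): balance=$2700.00 total_interest=$0.00
After 3 (month_end (apply 1% monthly interest)): balance=$2727.00 total_interest=$27.00
After 4 (withdraw($100)): balance=$2627.00 total_interest=$27.00
After 5 (month_end (apply 1% monthly interest)): balance=$2653.27 total_interest=$53.27
After 6 (month_end (apply 1% monthly interest)): balance=$2679.80 total_interest=$79.80

Answer: 79.80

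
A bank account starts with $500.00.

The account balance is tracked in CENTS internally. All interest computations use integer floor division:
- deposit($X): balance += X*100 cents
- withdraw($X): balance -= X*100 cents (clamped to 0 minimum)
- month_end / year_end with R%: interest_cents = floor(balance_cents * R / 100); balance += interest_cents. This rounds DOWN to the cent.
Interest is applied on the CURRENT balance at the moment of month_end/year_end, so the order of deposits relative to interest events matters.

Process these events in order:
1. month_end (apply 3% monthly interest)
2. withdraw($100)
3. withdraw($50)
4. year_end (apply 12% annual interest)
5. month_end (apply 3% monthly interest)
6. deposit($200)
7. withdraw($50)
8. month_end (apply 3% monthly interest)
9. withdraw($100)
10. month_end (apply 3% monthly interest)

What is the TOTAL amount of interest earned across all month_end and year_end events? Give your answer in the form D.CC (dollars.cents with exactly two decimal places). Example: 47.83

After 1 (month_end (apply 3% monthly interest)): balance=$515.00 total_interest=$15.00
After 2 (withdraw($100)): balance=$415.00 total_interest=$15.00
After 3 (withdraw($50)): balance=$365.00 total_interest=$15.00
After 4 (year_end (apply 12% annual interest)): balance=$408.80 total_interest=$58.80
After 5 (month_end (apply 3% monthly interest)): balance=$421.06 total_interest=$71.06
After 6 (deposit($200)): balance=$621.06 total_interest=$71.06
After 7 (withdraw($50)): balance=$571.06 total_interest=$71.06
After 8 (month_end (apply 3% monthly interest)): balance=$588.19 total_interest=$88.19
After 9 (withdraw($100)): balance=$488.19 total_interest=$88.19
After 10 (month_end (apply 3% monthly interest)): balance=$502.83 total_interest=$102.83

Answer: 102.83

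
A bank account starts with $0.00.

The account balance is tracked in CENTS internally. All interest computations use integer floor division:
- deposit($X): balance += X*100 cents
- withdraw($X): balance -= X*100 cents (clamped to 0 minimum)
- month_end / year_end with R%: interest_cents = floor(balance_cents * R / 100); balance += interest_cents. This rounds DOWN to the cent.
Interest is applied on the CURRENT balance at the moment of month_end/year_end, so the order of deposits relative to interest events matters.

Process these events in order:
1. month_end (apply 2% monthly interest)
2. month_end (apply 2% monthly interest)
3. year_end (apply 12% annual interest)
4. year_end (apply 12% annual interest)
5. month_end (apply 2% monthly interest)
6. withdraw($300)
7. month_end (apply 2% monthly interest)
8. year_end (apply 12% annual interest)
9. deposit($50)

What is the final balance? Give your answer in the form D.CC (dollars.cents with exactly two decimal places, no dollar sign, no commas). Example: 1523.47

After 1 (month_end (apply 2% monthly interest)): balance=$0.00 total_interest=$0.00
After 2 (month_end (apply 2% monthly interest)): balance=$0.00 total_interest=$0.00
After 3 (year_end (apply 12% annual interest)): balance=$0.00 total_interest=$0.00
After 4 (year_end (apply 12% annual interest)): balance=$0.00 total_interest=$0.00
After 5 (month_end (apply 2% monthly interest)): balance=$0.00 total_interest=$0.00
After 6 (withdraw($300)): balance=$0.00 total_interest=$0.00
After 7 (month_end (apply 2% monthly interest)): balance=$0.00 total_interest=$0.00
After 8 (year_end (apply 12% annual interest)): balance=$0.00 total_interest=$0.00
After 9 (deposit($50)): balance=$50.00 total_interest=$0.00

Answer: 50.00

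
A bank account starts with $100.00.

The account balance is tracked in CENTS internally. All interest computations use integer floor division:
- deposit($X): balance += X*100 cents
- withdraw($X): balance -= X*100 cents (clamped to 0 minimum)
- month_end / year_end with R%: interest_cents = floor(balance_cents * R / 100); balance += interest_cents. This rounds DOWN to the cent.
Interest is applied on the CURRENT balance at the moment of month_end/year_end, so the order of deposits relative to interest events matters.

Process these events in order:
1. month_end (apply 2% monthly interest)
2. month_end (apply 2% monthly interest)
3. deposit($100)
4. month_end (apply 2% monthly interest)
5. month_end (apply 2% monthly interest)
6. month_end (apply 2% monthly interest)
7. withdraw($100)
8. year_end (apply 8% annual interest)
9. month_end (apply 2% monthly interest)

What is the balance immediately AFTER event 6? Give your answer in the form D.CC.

Answer: 216.52

Derivation:
After 1 (month_end (apply 2% monthly interest)): balance=$102.00 total_interest=$2.00
After 2 (month_end (apply 2% monthly interest)): balance=$104.04 total_interest=$4.04
After 3 (deposit($100)): balance=$204.04 total_interest=$4.04
After 4 (month_end (apply 2% monthly interest)): balance=$208.12 total_interest=$8.12
After 5 (month_end (apply 2% monthly interest)): balance=$212.28 total_interest=$12.28
After 6 (month_end (apply 2% monthly interest)): balance=$216.52 total_interest=$16.52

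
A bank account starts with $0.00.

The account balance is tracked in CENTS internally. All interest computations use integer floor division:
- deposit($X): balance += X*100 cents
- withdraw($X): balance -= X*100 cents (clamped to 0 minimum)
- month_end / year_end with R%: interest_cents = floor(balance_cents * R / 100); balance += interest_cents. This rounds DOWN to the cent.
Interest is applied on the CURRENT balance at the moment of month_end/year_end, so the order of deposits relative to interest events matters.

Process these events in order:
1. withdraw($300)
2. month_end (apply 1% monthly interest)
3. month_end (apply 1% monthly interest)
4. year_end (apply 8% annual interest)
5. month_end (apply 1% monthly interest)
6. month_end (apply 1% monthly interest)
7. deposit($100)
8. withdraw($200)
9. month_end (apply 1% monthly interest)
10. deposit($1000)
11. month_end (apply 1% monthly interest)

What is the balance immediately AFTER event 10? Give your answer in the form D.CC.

Answer: 1000.00

Derivation:
After 1 (withdraw($300)): balance=$0.00 total_interest=$0.00
After 2 (month_end (apply 1% monthly interest)): balance=$0.00 total_interest=$0.00
After 3 (month_end (apply 1% monthly interest)): balance=$0.00 total_interest=$0.00
After 4 (year_end (apply 8% annual interest)): balance=$0.00 total_interest=$0.00
After 5 (month_end (apply 1% monthly interest)): balance=$0.00 total_interest=$0.00
After 6 (month_end (apply 1% monthly interest)): balance=$0.00 total_interest=$0.00
After 7 (deposit($100)): balance=$100.00 total_interest=$0.00
After 8 (withdraw($200)): balance=$0.00 total_interest=$0.00
After 9 (month_end (apply 1% monthly interest)): balance=$0.00 total_interest=$0.00
After 10 (deposit($1000)): balance=$1000.00 total_interest=$0.00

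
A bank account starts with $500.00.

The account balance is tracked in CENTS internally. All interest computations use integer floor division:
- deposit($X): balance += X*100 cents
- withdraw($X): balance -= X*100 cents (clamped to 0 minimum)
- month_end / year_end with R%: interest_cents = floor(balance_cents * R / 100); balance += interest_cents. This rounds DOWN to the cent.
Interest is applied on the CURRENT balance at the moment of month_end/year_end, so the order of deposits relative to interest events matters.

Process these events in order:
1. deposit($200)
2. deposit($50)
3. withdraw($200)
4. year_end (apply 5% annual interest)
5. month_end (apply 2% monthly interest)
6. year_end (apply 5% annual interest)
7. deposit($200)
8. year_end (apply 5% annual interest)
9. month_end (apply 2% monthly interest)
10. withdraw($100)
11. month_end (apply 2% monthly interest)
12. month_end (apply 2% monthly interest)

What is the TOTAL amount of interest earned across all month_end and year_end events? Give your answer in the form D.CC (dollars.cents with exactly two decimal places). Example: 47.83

Answer: 157.97

Derivation:
After 1 (deposit($200)): balance=$700.00 total_interest=$0.00
After 2 (deposit($50)): balance=$750.00 total_interest=$0.00
After 3 (withdraw($200)): balance=$550.00 total_interest=$0.00
After 4 (year_end (apply 5% annual interest)): balance=$577.50 total_interest=$27.50
After 5 (month_end (apply 2% monthly interest)): balance=$589.05 total_interest=$39.05
After 6 (year_end (apply 5% annual interest)): balance=$618.50 total_interest=$68.50
After 7 (deposit($200)): balance=$818.50 total_interest=$68.50
After 8 (year_end (apply 5% annual interest)): balance=$859.42 total_interest=$109.42
After 9 (month_end (apply 2% monthly interest)): balance=$876.60 total_interest=$126.60
After 10 (withdraw($100)): balance=$776.60 total_interest=$126.60
After 11 (month_end (apply 2% monthly interest)): balance=$792.13 total_interest=$142.13
After 12 (month_end (apply 2% monthly interest)): balance=$807.97 total_interest=$157.97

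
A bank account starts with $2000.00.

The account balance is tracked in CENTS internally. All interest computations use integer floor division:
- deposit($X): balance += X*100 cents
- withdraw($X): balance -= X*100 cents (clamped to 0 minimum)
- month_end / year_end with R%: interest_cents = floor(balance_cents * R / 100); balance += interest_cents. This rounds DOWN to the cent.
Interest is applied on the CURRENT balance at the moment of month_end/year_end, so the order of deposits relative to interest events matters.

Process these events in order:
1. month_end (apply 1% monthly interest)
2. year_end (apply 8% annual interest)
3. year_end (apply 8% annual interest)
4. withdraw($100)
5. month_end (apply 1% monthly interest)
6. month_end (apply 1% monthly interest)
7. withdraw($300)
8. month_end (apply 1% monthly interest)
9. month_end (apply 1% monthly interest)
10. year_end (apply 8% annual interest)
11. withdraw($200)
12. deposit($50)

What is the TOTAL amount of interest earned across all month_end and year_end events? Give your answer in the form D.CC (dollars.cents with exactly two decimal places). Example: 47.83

After 1 (month_end (apply 1% monthly interest)): balance=$2020.00 total_interest=$20.00
After 2 (year_end (apply 8% annual interest)): balance=$2181.60 total_interest=$181.60
After 3 (year_end (apply 8% annual interest)): balance=$2356.12 total_interest=$356.12
After 4 (withdraw($100)): balance=$2256.12 total_interest=$356.12
After 5 (month_end (apply 1% monthly interest)): balance=$2278.68 total_interest=$378.68
After 6 (month_end (apply 1% monthly interest)): balance=$2301.46 total_interest=$401.46
After 7 (withdraw($300)): balance=$2001.46 total_interest=$401.46
After 8 (month_end (apply 1% monthly interest)): balance=$2021.47 total_interest=$421.47
After 9 (month_end (apply 1% monthly interest)): balance=$2041.68 total_interest=$441.68
After 10 (year_end (apply 8% annual interest)): balance=$2205.01 total_interest=$605.01
After 11 (withdraw($200)): balance=$2005.01 total_interest=$605.01
After 12 (deposit($50)): balance=$2055.01 total_interest=$605.01

Answer: 605.01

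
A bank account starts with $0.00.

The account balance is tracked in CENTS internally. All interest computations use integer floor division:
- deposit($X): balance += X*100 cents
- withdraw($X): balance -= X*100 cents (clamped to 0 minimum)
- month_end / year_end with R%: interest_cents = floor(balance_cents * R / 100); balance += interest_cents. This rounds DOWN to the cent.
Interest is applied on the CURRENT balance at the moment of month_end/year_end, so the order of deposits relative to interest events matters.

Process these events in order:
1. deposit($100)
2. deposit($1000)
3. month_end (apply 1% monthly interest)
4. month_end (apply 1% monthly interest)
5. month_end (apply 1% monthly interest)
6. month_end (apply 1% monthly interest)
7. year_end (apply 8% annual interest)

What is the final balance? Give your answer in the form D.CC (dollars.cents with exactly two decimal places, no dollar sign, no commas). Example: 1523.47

Answer: 1236.23

Derivation:
After 1 (deposit($100)): balance=$100.00 total_interest=$0.00
After 2 (deposit($1000)): balance=$1100.00 total_interest=$0.00
After 3 (month_end (apply 1% monthly interest)): balance=$1111.00 total_interest=$11.00
After 4 (month_end (apply 1% monthly interest)): balance=$1122.11 total_interest=$22.11
After 5 (month_end (apply 1% monthly interest)): balance=$1133.33 total_interest=$33.33
After 6 (month_end (apply 1% monthly interest)): balance=$1144.66 total_interest=$44.66
After 7 (year_end (apply 8% annual interest)): balance=$1236.23 total_interest=$136.23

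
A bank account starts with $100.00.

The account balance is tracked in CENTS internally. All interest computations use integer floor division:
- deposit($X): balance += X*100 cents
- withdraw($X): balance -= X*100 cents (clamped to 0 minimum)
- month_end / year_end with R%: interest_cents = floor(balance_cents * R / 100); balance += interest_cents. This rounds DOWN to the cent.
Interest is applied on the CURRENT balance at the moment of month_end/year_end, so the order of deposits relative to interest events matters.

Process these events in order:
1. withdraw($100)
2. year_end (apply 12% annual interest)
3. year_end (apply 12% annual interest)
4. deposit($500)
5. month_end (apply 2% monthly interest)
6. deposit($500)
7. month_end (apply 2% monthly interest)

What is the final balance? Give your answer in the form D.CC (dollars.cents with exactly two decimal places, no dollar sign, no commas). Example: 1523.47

After 1 (withdraw($100)): balance=$0.00 total_interest=$0.00
After 2 (year_end (apply 12% annual interest)): balance=$0.00 total_interest=$0.00
After 3 (year_end (apply 12% annual interest)): balance=$0.00 total_interest=$0.00
After 4 (deposit($500)): balance=$500.00 total_interest=$0.00
After 5 (month_end (apply 2% monthly interest)): balance=$510.00 total_interest=$10.00
After 6 (deposit($500)): balance=$1010.00 total_interest=$10.00
After 7 (month_end (apply 2% monthly interest)): balance=$1030.20 total_interest=$30.20

Answer: 1030.20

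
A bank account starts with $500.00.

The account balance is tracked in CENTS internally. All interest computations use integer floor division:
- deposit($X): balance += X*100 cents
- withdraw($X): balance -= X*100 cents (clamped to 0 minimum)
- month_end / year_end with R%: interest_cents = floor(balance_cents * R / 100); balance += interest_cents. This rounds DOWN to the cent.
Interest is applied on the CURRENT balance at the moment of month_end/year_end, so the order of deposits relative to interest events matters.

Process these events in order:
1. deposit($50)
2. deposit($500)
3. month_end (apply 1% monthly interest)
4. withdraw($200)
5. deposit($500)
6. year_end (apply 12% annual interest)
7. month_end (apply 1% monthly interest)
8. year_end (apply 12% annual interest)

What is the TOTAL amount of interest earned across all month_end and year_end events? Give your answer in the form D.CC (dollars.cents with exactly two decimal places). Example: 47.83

Answer: 373.66

Derivation:
After 1 (deposit($50)): balance=$550.00 total_interest=$0.00
After 2 (deposit($500)): balance=$1050.00 total_interest=$0.00
After 3 (month_end (apply 1% monthly interest)): balance=$1060.50 total_interest=$10.50
After 4 (withdraw($200)): balance=$860.50 total_interest=$10.50
After 5 (deposit($500)): balance=$1360.50 total_interest=$10.50
After 6 (year_end (apply 12% annual interest)): balance=$1523.76 total_interest=$173.76
After 7 (month_end (apply 1% monthly interest)): balance=$1538.99 total_interest=$188.99
After 8 (year_end (apply 12% annual interest)): balance=$1723.66 total_interest=$373.66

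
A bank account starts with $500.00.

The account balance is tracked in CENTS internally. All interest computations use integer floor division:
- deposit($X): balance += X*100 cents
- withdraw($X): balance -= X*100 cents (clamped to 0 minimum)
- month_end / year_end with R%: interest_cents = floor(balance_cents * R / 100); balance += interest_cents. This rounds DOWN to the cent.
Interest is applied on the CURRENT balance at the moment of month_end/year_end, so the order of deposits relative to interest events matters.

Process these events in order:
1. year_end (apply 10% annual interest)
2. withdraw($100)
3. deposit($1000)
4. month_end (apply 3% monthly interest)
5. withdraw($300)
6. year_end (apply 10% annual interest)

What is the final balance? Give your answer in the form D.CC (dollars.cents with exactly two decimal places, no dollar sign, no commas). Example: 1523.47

Answer: 1312.85

Derivation:
After 1 (year_end (apply 10% annual interest)): balance=$550.00 total_interest=$50.00
After 2 (withdraw($100)): balance=$450.00 total_interest=$50.00
After 3 (deposit($1000)): balance=$1450.00 total_interest=$50.00
After 4 (month_end (apply 3% monthly interest)): balance=$1493.50 total_interest=$93.50
After 5 (withdraw($300)): balance=$1193.50 total_interest=$93.50
After 6 (year_end (apply 10% annual interest)): balance=$1312.85 total_interest=$212.85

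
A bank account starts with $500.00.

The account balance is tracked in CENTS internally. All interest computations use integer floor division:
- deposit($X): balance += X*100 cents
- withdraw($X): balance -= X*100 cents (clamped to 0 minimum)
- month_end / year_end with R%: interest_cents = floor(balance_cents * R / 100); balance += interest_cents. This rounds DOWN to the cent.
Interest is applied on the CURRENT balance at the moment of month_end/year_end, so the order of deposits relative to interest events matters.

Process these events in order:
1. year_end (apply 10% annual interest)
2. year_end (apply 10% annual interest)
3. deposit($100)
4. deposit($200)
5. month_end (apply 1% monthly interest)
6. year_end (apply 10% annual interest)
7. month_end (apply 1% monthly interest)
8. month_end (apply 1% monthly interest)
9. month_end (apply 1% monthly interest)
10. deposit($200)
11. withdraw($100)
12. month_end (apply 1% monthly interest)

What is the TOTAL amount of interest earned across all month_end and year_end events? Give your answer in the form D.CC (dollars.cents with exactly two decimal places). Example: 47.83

After 1 (year_end (apply 10% annual interest)): balance=$550.00 total_interest=$50.00
After 2 (year_end (apply 10% annual interest)): balance=$605.00 total_interest=$105.00
After 3 (deposit($100)): balance=$705.00 total_interest=$105.00
After 4 (deposit($200)): balance=$905.00 total_interest=$105.00
After 5 (month_end (apply 1% monthly interest)): balance=$914.05 total_interest=$114.05
After 6 (year_end (apply 10% annual interest)): balance=$1005.45 total_interest=$205.45
After 7 (month_end (apply 1% monthly interest)): balance=$1015.50 total_interest=$215.50
After 8 (month_end (apply 1% monthly interest)): balance=$1025.65 total_interest=$225.65
After 9 (month_end (apply 1% monthly interest)): balance=$1035.90 total_interest=$235.90
After 10 (deposit($200)): balance=$1235.90 total_interest=$235.90
After 11 (withdraw($100)): balance=$1135.90 total_interest=$235.90
After 12 (month_end (apply 1% monthly interest)): balance=$1147.25 total_interest=$247.25

Answer: 247.25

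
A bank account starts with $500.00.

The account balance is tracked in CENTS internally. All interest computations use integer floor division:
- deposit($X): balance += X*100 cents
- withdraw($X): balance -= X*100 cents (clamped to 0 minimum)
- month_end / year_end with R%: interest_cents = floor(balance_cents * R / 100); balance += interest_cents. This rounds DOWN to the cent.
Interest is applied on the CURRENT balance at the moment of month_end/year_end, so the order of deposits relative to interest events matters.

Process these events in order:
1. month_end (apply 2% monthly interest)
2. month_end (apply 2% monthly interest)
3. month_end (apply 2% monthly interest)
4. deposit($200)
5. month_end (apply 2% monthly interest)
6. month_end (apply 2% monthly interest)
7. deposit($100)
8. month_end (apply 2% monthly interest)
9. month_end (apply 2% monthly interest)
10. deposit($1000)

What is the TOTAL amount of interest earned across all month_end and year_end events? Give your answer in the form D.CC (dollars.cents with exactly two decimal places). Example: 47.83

Answer: 94.85

Derivation:
After 1 (month_end (apply 2% monthly interest)): balance=$510.00 total_interest=$10.00
After 2 (month_end (apply 2% monthly interest)): balance=$520.20 total_interest=$20.20
After 3 (month_end (apply 2% monthly interest)): balance=$530.60 total_interest=$30.60
After 4 (deposit($200)): balance=$730.60 total_interest=$30.60
After 5 (month_end (apply 2% monthly interest)): balance=$745.21 total_interest=$45.21
After 6 (month_end (apply 2% monthly interest)): balance=$760.11 total_interest=$60.11
After 7 (deposit($100)): balance=$860.11 total_interest=$60.11
After 8 (month_end (apply 2% monthly interest)): balance=$877.31 total_interest=$77.31
After 9 (month_end (apply 2% monthly interest)): balance=$894.85 total_interest=$94.85
After 10 (deposit($1000)): balance=$1894.85 total_interest=$94.85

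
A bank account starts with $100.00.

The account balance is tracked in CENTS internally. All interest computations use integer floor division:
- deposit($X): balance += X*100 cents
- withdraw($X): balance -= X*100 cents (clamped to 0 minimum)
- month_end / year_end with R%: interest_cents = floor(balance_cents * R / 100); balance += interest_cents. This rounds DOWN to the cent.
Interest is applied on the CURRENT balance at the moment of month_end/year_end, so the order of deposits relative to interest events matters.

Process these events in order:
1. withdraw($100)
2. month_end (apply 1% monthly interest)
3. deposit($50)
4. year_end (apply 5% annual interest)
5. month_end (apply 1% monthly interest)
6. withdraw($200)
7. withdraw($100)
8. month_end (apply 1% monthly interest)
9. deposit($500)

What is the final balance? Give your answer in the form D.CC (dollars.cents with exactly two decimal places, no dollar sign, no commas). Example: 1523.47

Answer: 500.00

Derivation:
After 1 (withdraw($100)): balance=$0.00 total_interest=$0.00
After 2 (month_end (apply 1% monthly interest)): balance=$0.00 total_interest=$0.00
After 3 (deposit($50)): balance=$50.00 total_interest=$0.00
After 4 (year_end (apply 5% annual interest)): balance=$52.50 total_interest=$2.50
After 5 (month_end (apply 1% monthly interest)): balance=$53.02 total_interest=$3.02
After 6 (withdraw($200)): balance=$0.00 total_interest=$3.02
After 7 (withdraw($100)): balance=$0.00 total_interest=$3.02
After 8 (month_end (apply 1% monthly interest)): balance=$0.00 total_interest=$3.02
After 9 (deposit($500)): balance=$500.00 total_interest=$3.02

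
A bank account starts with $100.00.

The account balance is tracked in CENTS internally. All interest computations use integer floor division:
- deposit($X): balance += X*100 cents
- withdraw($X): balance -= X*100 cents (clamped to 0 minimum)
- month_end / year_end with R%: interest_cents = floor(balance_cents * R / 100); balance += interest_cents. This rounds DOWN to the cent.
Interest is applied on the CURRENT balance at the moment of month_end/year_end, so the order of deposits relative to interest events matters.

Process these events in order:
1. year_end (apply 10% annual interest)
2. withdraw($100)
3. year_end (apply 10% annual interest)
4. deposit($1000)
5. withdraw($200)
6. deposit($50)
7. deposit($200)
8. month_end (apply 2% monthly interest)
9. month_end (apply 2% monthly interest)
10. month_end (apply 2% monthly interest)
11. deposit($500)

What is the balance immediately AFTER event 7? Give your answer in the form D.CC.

After 1 (year_end (apply 10% annual interest)): balance=$110.00 total_interest=$10.00
After 2 (withdraw($100)): balance=$10.00 total_interest=$10.00
After 3 (year_end (apply 10% annual interest)): balance=$11.00 total_interest=$11.00
After 4 (deposit($1000)): balance=$1011.00 total_interest=$11.00
After 5 (withdraw($200)): balance=$811.00 total_interest=$11.00
After 6 (deposit($50)): balance=$861.00 total_interest=$11.00
After 7 (deposit($200)): balance=$1061.00 total_interest=$11.00

Answer: 1061.00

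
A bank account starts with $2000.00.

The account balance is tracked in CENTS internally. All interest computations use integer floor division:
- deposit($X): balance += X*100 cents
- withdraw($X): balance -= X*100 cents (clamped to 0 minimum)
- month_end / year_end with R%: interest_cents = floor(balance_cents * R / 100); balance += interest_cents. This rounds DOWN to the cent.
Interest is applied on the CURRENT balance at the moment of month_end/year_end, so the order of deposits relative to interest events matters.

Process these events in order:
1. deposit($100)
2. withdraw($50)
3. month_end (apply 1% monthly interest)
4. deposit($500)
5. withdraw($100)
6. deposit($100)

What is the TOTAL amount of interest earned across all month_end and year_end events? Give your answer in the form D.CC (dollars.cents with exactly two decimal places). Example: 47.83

Answer: 20.50

Derivation:
After 1 (deposit($100)): balance=$2100.00 total_interest=$0.00
After 2 (withdraw($50)): balance=$2050.00 total_interest=$0.00
After 3 (month_end (apply 1% monthly interest)): balance=$2070.50 total_interest=$20.50
After 4 (deposit($500)): balance=$2570.50 total_interest=$20.50
After 5 (withdraw($100)): balance=$2470.50 total_interest=$20.50
After 6 (deposit($100)): balance=$2570.50 total_interest=$20.50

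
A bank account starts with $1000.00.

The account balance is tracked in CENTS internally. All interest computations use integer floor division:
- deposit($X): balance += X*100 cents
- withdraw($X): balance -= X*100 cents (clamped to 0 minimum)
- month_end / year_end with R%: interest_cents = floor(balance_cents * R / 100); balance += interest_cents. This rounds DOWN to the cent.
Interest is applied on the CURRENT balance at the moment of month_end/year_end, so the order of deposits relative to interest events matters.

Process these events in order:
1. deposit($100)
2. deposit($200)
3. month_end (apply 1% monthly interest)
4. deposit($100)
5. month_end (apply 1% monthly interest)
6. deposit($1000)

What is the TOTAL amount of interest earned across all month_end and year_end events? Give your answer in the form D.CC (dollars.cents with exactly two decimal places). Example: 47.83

Answer: 27.13

Derivation:
After 1 (deposit($100)): balance=$1100.00 total_interest=$0.00
After 2 (deposit($200)): balance=$1300.00 total_interest=$0.00
After 3 (month_end (apply 1% monthly interest)): balance=$1313.00 total_interest=$13.00
After 4 (deposit($100)): balance=$1413.00 total_interest=$13.00
After 5 (month_end (apply 1% monthly interest)): balance=$1427.13 total_interest=$27.13
After 6 (deposit($1000)): balance=$2427.13 total_interest=$27.13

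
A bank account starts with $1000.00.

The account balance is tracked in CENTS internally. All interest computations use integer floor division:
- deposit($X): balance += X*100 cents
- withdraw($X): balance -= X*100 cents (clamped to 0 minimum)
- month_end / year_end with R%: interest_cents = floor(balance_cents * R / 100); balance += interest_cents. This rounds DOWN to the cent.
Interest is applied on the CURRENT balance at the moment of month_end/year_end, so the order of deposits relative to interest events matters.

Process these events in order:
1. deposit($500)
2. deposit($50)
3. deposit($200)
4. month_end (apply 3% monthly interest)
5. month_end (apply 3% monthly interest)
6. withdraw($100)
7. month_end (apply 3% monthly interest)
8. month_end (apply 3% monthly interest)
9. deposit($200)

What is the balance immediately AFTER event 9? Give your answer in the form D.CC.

After 1 (deposit($500)): balance=$1500.00 total_interest=$0.00
After 2 (deposit($50)): balance=$1550.00 total_interest=$0.00
After 3 (deposit($200)): balance=$1750.00 total_interest=$0.00
After 4 (month_end (apply 3% monthly interest)): balance=$1802.50 total_interest=$52.50
After 5 (month_end (apply 3% monthly interest)): balance=$1856.57 total_interest=$106.57
After 6 (withdraw($100)): balance=$1756.57 total_interest=$106.57
After 7 (month_end (apply 3% monthly interest)): balance=$1809.26 total_interest=$159.26
After 8 (month_end (apply 3% monthly interest)): balance=$1863.53 total_interest=$213.53
After 9 (deposit($200)): balance=$2063.53 total_interest=$213.53

Answer: 2063.53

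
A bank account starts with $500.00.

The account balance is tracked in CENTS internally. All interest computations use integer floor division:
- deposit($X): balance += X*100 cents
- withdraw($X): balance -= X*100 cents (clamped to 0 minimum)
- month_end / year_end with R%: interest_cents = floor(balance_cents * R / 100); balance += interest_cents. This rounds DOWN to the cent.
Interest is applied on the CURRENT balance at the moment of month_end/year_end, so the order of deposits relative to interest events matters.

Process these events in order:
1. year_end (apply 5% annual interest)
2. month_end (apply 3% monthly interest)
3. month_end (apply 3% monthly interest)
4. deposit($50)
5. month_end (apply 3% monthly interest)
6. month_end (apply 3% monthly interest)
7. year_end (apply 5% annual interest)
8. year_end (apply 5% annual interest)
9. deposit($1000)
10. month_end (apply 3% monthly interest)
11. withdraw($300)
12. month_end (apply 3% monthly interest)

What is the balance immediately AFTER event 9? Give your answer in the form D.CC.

Answer: 1709.91

Derivation:
After 1 (year_end (apply 5% annual interest)): balance=$525.00 total_interest=$25.00
After 2 (month_end (apply 3% monthly interest)): balance=$540.75 total_interest=$40.75
After 3 (month_end (apply 3% monthly interest)): balance=$556.97 total_interest=$56.97
After 4 (deposit($50)): balance=$606.97 total_interest=$56.97
After 5 (month_end (apply 3% monthly interest)): balance=$625.17 total_interest=$75.17
After 6 (month_end (apply 3% monthly interest)): balance=$643.92 total_interest=$93.92
After 7 (year_end (apply 5% annual interest)): balance=$676.11 total_interest=$126.11
After 8 (year_end (apply 5% annual interest)): balance=$709.91 total_interest=$159.91
After 9 (deposit($1000)): balance=$1709.91 total_interest=$159.91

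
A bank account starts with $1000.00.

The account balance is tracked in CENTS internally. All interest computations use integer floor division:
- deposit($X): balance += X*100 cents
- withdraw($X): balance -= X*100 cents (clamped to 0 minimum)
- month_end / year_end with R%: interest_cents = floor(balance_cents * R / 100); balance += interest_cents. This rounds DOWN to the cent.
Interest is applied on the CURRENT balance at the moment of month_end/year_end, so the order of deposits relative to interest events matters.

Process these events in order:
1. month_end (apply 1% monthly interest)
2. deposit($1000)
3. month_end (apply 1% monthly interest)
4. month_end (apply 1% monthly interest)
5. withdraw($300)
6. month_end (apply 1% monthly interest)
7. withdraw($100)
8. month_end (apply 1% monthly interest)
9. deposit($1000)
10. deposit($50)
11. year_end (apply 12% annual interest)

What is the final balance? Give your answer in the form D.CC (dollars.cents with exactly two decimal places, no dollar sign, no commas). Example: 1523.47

After 1 (month_end (apply 1% monthly interest)): balance=$1010.00 total_interest=$10.00
After 2 (deposit($1000)): balance=$2010.00 total_interest=$10.00
After 3 (month_end (apply 1% monthly interest)): balance=$2030.10 total_interest=$30.10
After 4 (month_end (apply 1% monthly interest)): balance=$2050.40 total_interest=$50.40
After 5 (withdraw($300)): balance=$1750.40 total_interest=$50.40
After 6 (month_end (apply 1% monthly interest)): balance=$1767.90 total_interest=$67.90
After 7 (withdraw($100)): balance=$1667.90 total_interest=$67.90
After 8 (month_end (apply 1% monthly interest)): balance=$1684.57 total_interest=$84.57
After 9 (deposit($1000)): balance=$2684.57 total_interest=$84.57
After 10 (deposit($50)): balance=$2734.57 total_interest=$84.57
After 11 (year_end (apply 12% annual interest)): balance=$3062.71 total_interest=$412.71

Answer: 3062.71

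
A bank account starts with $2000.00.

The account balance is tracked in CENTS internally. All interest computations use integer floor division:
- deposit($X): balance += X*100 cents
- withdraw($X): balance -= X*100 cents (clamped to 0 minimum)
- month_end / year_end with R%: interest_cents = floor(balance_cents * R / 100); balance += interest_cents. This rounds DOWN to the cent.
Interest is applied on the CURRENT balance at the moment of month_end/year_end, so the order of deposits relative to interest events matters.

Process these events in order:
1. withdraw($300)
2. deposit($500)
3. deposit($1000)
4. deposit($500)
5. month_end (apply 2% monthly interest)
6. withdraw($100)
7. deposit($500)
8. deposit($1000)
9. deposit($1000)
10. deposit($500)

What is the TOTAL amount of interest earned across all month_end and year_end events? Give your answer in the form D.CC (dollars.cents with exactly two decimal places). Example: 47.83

Answer: 74.00

Derivation:
After 1 (withdraw($300)): balance=$1700.00 total_interest=$0.00
After 2 (deposit($500)): balance=$2200.00 total_interest=$0.00
After 3 (deposit($1000)): balance=$3200.00 total_interest=$0.00
After 4 (deposit($500)): balance=$3700.00 total_interest=$0.00
After 5 (month_end (apply 2% monthly interest)): balance=$3774.00 total_interest=$74.00
After 6 (withdraw($100)): balance=$3674.00 total_interest=$74.00
After 7 (deposit($500)): balance=$4174.00 total_interest=$74.00
After 8 (deposit($1000)): balance=$5174.00 total_interest=$74.00
After 9 (deposit($1000)): balance=$6174.00 total_interest=$74.00
After 10 (deposit($500)): balance=$6674.00 total_interest=$74.00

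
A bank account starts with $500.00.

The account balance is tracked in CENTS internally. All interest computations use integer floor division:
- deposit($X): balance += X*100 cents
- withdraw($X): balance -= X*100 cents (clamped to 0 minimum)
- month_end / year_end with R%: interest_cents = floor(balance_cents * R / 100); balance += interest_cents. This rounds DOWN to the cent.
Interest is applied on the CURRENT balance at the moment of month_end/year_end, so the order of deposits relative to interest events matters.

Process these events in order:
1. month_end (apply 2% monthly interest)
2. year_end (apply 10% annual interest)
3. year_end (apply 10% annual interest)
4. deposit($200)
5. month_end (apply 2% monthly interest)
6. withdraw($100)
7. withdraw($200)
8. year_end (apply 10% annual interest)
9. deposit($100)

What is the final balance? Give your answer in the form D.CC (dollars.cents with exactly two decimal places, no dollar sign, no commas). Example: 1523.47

After 1 (month_end (apply 2% monthly interest)): balance=$510.00 total_interest=$10.00
After 2 (year_end (apply 10% annual interest)): balance=$561.00 total_interest=$61.00
After 3 (year_end (apply 10% annual interest)): balance=$617.10 total_interest=$117.10
After 4 (deposit($200)): balance=$817.10 total_interest=$117.10
After 5 (month_end (apply 2% monthly interest)): balance=$833.44 total_interest=$133.44
After 6 (withdraw($100)): balance=$733.44 total_interest=$133.44
After 7 (withdraw($200)): balance=$533.44 total_interest=$133.44
After 8 (year_end (apply 10% annual interest)): balance=$586.78 total_interest=$186.78
After 9 (deposit($100)): balance=$686.78 total_interest=$186.78

Answer: 686.78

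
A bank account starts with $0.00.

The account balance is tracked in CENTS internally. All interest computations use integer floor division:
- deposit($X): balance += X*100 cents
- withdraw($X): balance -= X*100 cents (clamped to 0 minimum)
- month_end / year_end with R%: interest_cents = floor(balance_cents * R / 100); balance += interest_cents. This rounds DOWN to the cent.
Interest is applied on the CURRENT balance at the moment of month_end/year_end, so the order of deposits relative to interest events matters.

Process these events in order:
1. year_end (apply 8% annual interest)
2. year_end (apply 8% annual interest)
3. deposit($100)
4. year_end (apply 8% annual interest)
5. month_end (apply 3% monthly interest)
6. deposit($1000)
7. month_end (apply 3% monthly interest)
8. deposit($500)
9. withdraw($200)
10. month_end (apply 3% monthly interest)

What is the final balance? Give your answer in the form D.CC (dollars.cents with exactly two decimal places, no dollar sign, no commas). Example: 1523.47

After 1 (year_end (apply 8% annual interest)): balance=$0.00 total_interest=$0.00
After 2 (year_end (apply 8% annual interest)): balance=$0.00 total_interest=$0.00
After 3 (deposit($100)): balance=$100.00 total_interest=$0.00
After 4 (year_end (apply 8% annual interest)): balance=$108.00 total_interest=$8.00
After 5 (month_end (apply 3% monthly interest)): balance=$111.24 total_interest=$11.24
After 6 (deposit($1000)): balance=$1111.24 total_interest=$11.24
After 7 (month_end (apply 3% monthly interest)): balance=$1144.57 total_interest=$44.57
After 8 (deposit($500)): balance=$1644.57 total_interest=$44.57
After 9 (withdraw($200)): balance=$1444.57 total_interest=$44.57
After 10 (month_end (apply 3% monthly interest)): balance=$1487.90 total_interest=$87.90

Answer: 1487.90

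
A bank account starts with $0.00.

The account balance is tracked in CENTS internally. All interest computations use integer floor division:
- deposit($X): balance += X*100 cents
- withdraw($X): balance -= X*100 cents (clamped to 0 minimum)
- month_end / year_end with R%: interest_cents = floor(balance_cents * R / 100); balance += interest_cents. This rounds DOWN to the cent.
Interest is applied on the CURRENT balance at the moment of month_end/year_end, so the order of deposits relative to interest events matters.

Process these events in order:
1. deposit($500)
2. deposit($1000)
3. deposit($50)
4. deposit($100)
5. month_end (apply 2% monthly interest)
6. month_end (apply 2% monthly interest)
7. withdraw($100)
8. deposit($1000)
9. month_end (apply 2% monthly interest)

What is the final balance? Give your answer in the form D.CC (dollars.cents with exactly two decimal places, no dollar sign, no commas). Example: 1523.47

Answer: 2668.99

Derivation:
After 1 (deposit($500)): balance=$500.00 total_interest=$0.00
After 2 (deposit($1000)): balance=$1500.00 total_interest=$0.00
After 3 (deposit($50)): balance=$1550.00 total_interest=$0.00
After 4 (deposit($100)): balance=$1650.00 total_interest=$0.00
After 5 (month_end (apply 2% monthly interest)): balance=$1683.00 total_interest=$33.00
After 6 (month_end (apply 2% monthly interest)): balance=$1716.66 total_interest=$66.66
After 7 (withdraw($100)): balance=$1616.66 total_interest=$66.66
After 8 (deposit($1000)): balance=$2616.66 total_interest=$66.66
After 9 (month_end (apply 2% monthly interest)): balance=$2668.99 total_interest=$118.99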